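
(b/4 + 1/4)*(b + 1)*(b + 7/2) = b^3/4 + 11*b^2/8 + 2*b + 7/8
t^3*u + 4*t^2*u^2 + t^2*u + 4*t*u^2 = t*(t + 4*u)*(t*u + u)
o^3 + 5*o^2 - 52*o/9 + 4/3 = (o - 2/3)*(o - 1/3)*(o + 6)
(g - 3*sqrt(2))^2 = g^2 - 6*sqrt(2)*g + 18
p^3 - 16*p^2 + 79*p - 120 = (p - 8)*(p - 5)*(p - 3)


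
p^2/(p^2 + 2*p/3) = 3*p/(3*p + 2)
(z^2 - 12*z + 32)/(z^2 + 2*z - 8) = (z^2 - 12*z + 32)/(z^2 + 2*z - 8)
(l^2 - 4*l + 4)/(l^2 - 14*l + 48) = (l^2 - 4*l + 4)/(l^2 - 14*l + 48)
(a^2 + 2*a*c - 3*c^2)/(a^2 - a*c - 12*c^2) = (a - c)/(a - 4*c)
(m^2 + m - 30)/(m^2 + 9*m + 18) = (m - 5)/(m + 3)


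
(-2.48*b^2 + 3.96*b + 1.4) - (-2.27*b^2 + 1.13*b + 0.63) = -0.21*b^2 + 2.83*b + 0.77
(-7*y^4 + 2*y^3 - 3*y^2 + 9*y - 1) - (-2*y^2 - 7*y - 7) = -7*y^4 + 2*y^3 - y^2 + 16*y + 6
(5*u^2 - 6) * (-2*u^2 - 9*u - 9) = -10*u^4 - 45*u^3 - 33*u^2 + 54*u + 54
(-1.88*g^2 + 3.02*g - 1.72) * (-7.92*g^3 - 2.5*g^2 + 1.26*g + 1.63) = 14.8896*g^5 - 19.2184*g^4 + 3.7036*g^3 + 5.0408*g^2 + 2.7554*g - 2.8036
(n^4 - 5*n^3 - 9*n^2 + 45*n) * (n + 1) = n^5 - 4*n^4 - 14*n^3 + 36*n^2 + 45*n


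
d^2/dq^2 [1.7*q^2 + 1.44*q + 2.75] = 3.40000000000000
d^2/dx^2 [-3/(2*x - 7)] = -24/(2*x - 7)^3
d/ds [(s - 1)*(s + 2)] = 2*s + 1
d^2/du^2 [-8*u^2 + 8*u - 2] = -16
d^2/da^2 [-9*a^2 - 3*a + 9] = -18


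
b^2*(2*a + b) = 2*a*b^2 + b^3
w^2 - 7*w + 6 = (w - 6)*(w - 1)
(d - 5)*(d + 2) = d^2 - 3*d - 10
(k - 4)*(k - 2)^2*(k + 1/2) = k^4 - 15*k^3/2 + 16*k^2 - 6*k - 8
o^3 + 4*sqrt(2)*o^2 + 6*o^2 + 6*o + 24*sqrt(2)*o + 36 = (o + 6)*(o + sqrt(2))*(o + 3*sqrt(2))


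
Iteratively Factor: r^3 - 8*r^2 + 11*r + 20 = (r - 5)*(r^2 - 3*r - 4) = (r - 5)*(r - 4)*(r + 1)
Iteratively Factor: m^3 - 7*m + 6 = (m + 3)*(m^2 - 3*m + 2) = (m - 2)*(m + 3)*(m - 1)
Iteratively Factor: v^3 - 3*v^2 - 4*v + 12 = (v + 2)*(v^2 - 5*v + 6) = (v - 2)*(v + 2)*(v - 3)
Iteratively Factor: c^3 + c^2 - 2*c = (c - 1)*(c^2 + 2*c) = c*(c - 1)*(c + 2)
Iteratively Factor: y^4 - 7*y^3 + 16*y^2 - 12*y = (y)*(y^3 - 7*y^2 + 16*y - 12) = y*(y - 2)*(y^2 - 5*y + 6) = y*(y - 3)*(y - 2)*(y - 2)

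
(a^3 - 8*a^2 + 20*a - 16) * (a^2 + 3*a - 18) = a^5 - 5*a^4 - 22*a^3 + 188*a^2 - 408*a + 288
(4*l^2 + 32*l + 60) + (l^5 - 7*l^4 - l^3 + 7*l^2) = l^5 - 7*l^4 - l^3 + 11*l^2 + 32*l + 60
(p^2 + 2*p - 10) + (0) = p^2 + 2*p - 10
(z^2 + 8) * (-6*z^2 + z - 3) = -6*z^4 + z^3 - 51*z^2 + 8*z - 24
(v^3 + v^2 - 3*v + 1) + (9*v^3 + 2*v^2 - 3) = 10*v^3 + 3*v^2 - 3*v - 2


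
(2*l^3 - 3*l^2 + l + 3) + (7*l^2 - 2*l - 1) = 2*l^3 + 4*l^2 - l + 2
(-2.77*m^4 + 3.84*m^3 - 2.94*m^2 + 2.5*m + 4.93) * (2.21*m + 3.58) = -6.1217*m^5 - 1.4302*m^4 + 7.2498*m^3 - 5.0002*m^2 + 19.8453*m + 17.6494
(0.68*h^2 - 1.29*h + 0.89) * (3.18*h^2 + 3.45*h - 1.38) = 2.1624*h^4 - 1.7562*h^3 - 2.5587*h^2 + 4.8507*h - 1.2282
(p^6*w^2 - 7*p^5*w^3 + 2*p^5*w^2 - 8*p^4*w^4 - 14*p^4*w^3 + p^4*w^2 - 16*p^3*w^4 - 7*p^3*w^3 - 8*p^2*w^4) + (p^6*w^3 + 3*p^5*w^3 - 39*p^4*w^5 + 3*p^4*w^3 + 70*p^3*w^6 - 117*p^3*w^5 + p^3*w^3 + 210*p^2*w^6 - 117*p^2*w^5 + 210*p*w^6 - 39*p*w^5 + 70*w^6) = p^6*w^3 + p^6*w^2 - 4*p^5*w^3 + 2*p^5*w^2 - 39*p^4*w^5 - 8*p^4*w^4 - 11*p^4*w^3 + p^4*w^2 + 70*p^3*w^6 - 117*p^3*w^5 - 16*p^3*w^4 - 6*p^3*w^3 + 210*p^2*w^6 - 117*p^2*w^5 - 8*p^2*w^4 + 210*p*w^6 - 39*p*w^5 + 70*w^6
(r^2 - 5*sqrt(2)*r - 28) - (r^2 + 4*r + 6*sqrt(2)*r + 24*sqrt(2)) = -11*sqrt(2)*r - 4*r - 24*sqrt(2) - 28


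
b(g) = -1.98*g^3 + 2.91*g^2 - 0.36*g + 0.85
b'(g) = -5.94*g^2 + 5.82*g - 0.36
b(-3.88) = 161.71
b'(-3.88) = -112.36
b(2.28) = -8.31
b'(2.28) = -17.97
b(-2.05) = 30.88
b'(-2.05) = -37.25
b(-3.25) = 100.73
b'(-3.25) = -82.02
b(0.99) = 1.42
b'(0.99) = -0.42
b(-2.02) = 29.77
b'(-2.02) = -36.35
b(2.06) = -4.85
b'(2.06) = -13.58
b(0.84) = 1.43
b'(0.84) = 0.34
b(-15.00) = 7343.50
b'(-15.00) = -1424.16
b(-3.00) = 81.58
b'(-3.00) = -71.28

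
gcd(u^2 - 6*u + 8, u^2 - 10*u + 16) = u - 2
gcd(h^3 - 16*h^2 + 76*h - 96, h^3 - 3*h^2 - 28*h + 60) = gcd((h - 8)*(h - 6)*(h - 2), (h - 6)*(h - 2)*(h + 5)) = h^2 - 8*h + 12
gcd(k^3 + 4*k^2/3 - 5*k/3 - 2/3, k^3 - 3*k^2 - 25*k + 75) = 1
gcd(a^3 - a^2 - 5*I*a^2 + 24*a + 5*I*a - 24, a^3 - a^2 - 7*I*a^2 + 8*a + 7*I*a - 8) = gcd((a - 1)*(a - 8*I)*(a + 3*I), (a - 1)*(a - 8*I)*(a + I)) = a^2 + a*(-1 - 8*I) + 8*I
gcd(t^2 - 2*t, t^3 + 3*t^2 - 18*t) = t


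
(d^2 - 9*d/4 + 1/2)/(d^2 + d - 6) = (d - 1/4)/(d + 3)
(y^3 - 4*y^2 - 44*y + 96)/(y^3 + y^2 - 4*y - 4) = (y^2 - 2*y - 48)/(y^2 + 3*y + 2)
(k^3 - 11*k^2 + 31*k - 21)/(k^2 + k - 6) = (k^3 - 11*k^2 + 31*k - 21)/(k^2 + k - 6)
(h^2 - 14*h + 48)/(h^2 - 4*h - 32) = (h - 6)/(h + 4)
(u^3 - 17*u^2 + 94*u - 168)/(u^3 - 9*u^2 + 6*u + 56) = (u - 6)/(u + 2)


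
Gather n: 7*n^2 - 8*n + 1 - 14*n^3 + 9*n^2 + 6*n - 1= -14*n^3 + 16*n^2 - 2*n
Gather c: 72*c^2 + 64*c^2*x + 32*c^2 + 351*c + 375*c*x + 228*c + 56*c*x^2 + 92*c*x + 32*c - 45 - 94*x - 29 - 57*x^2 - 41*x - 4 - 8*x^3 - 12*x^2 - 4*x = c^2*(64*x + 104) + c*(56*x^2 + 467*x + 611) - 8*x^3 - 69*x^2 - 139*x - 78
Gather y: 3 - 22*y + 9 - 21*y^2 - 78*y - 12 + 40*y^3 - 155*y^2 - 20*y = 40*y^3 - 176*y^2 - 120*y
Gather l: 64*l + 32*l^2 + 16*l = 32*l^2 + 80*l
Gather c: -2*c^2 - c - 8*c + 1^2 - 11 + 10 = -2*c^2 - 9*c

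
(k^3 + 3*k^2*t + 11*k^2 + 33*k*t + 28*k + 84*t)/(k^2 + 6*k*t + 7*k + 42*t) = (k^2 + 3*k*t + 4*k + 12*t)/(k + 6*t)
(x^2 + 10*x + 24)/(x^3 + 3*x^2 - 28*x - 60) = (x + 4)/(x^2 - 3*x - 10)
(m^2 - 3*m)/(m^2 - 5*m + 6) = m/(m - 2)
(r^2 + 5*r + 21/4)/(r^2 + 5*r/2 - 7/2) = (r + 3/2)/(r - 1)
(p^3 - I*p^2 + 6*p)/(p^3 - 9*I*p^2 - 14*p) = (-p^2 + I*p - 6)/(-p^2 + 9*I*p + 14)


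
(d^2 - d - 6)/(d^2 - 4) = (d - 3)/(d - 2)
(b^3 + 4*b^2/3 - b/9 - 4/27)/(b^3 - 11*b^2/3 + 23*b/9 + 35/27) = (9*b^2 + 9*b - 4)/(9*b^2 - 36*b + 35)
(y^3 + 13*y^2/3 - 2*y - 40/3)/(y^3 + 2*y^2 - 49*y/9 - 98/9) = 3*(3*y^2 + 7*y - 20)/(9*y^2 - 49)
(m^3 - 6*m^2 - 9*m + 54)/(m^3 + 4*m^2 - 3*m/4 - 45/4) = 4*(m^2 - 9*m + 18)/(4*m^2 + 4*m - 15)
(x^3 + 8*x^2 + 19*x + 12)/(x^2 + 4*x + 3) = x + 4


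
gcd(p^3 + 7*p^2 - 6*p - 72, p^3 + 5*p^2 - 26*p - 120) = p^2 + 10*p + 24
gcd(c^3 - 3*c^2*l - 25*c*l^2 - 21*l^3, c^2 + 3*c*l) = c + 3*l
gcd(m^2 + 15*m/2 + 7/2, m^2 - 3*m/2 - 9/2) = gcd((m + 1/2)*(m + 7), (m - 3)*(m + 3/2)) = 1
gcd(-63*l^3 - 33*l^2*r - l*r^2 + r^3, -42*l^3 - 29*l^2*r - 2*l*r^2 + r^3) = -21*l^2 - 4*l*r + r^2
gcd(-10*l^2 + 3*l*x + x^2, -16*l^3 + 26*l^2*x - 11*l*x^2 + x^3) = -2*l + x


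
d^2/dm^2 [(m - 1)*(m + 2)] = 2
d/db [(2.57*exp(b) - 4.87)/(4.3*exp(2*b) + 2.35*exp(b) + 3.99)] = (-11.051*exp(2*b) + 41.882*exp(b) + 21.6988)*exp(b)/(18.49*exp(4*b) + 20.21*exp(3*b) + 39.8365*exp(2*b) + 18.753*exp(b) + 15.9201)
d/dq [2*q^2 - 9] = 4*q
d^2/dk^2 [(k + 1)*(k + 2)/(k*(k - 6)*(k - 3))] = 2*(k^6 + 9*k^5 - 123*k^4 + 207*k^3 + 594*k^2 - 972*k + 648)/(k^3*(k^6 - 27*k^5 + 297*k^4 - 1701*k^3 + 5346*k^2 - 8748*k + 5832))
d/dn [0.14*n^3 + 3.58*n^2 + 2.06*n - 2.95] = 0.42*n^2 + 7.16*n + 2.06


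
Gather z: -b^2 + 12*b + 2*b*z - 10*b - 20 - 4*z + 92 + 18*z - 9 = -b^2 + 2*b + z*(2*b + 14) + 63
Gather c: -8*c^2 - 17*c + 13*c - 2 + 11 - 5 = -8*c^2 - 4*c + 4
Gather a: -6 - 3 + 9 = 0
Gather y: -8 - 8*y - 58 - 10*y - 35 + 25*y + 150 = 7*y + 49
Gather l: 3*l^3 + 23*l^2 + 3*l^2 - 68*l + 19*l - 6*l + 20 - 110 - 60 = 3*l^3 + 26*l^2 - 55*l - 150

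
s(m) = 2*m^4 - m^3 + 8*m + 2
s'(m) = 8*m^3 - 3*m^2 + 8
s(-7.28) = 5947.25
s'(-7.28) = -3237.62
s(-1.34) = 0.13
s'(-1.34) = -16.64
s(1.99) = 41.40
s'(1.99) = 59.16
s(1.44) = 19.13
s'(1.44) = 25.67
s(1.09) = 12.25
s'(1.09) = 14.80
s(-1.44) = 2.07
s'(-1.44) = -22.11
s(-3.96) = 524.24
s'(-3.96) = -535.84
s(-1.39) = 1.03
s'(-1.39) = -19.28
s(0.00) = 2.00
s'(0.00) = 8.00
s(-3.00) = 167.00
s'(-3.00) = -235.00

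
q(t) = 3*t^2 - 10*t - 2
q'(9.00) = 44.00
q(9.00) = 151.00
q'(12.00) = 62.00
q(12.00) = 310.00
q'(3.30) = 9.80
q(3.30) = -2.33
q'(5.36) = 22.16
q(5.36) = 30.59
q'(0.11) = -9.34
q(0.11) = -3.06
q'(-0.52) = -13.12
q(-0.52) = 4.01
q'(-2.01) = -22.06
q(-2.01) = 30.22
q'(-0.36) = -12.16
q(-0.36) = 1.99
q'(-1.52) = -19.12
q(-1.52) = 20.13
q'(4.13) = 14.78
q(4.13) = 7.87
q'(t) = 6*t - 10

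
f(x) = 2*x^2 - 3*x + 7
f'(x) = 4*x - 3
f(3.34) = 19.29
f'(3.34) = 10.36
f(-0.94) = 11.59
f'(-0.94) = -6.76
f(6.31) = 67.70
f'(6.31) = 22.24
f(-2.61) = 28.45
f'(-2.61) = -13.44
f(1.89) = 8.47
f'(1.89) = 4.56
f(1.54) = 7.12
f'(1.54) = 3.16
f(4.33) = 31.51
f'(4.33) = 14.32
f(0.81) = 5.88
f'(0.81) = 0.24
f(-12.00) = 331.00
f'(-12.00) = -51.00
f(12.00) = 259.00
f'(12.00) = 45.00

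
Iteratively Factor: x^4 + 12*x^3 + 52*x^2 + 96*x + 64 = (x + 2)*(x^3 + 10*x^2 + 32*x + 32) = (x + 2)*(x + 4)*(x^2 + 6*x + 8) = (x + 2)^2*(x + 4)*(x + 4)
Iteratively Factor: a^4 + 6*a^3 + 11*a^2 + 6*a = (a + 2)*(a^3 + 4*a^2 + 3*a) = a*(a + 2)*(a^2 + 4*a + 3) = a*(a + 1)*(a + 2)*(a + 3)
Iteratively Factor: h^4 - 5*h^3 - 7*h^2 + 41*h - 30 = (h + 3)*(h^3 - 8*h^2 + 17*h - 10) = (h - 1)*(h + 3)*(h^2 - 7*h + 10) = (h - 2)*(h - 1)*(h + 3)*(h - 5)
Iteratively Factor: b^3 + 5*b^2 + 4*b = (b + 4)*(b^2 + b) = (b + 1)*(b + 4)*(b)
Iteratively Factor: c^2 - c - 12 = (c + 3)*(c - 4)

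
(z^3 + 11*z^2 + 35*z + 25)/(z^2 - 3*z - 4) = (z^2 + 10*z + 25)/(z - 4)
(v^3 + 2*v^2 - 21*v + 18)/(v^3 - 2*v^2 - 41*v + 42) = (v - 3)/(v - 7)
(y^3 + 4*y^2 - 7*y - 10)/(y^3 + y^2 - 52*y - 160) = (y^2 - y - 2)/(y^2 - 4*y - 32)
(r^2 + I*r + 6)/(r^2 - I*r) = (r^2 + I*r + 6)/(r*(r - I))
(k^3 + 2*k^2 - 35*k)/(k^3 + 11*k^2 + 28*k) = (k - 5)/(k + 4)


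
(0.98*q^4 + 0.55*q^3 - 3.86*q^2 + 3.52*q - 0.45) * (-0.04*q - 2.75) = -0.0392*q^5 - 2.717*q^4 - 1.3581*q^3 + 10.4742*q^2 - 9.662*q + 1.2375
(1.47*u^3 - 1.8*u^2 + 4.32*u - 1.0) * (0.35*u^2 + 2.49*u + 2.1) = 0.5145*u^5 + 3.0303*u^4 + 0.117*u^3 + 6.6268*u^2 + 6.582*u - 2.1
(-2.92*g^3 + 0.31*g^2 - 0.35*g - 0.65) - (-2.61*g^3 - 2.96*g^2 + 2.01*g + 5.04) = -0.31*g^3 + 3.27*g^2 - 2.36*g - 5.69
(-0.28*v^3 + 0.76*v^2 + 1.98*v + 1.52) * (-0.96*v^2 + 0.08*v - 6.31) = 0.2688*v^5 - 0.752*v^4 - 0.0731999999999997*v^3 - 6.0964*v^2 - 12.3722*v - 9.5912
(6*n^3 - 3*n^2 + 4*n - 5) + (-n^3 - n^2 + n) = 5*n^3 - 4*n^2 + 5*n - 5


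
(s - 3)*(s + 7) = s^2 + 4*s - 21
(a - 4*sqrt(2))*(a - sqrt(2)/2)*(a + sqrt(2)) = a^3 - 7*sqrt(2)*a^2/2 - 5*a + 4*sqrt(2)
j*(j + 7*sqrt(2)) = j^2 + 7*sqrt(2)*j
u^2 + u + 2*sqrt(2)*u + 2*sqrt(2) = (u + 1)*(u + 2*sqrt(2))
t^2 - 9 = (t - 3)*(t + 3)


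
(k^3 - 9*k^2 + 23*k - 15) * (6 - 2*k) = -2*k^4 + 24*k^3 - 100*k^2 + 168*k - 90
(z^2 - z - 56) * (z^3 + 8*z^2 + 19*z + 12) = z^5 + 7*z^4 - 45*z^3 - 455*z^2 - 1076*z - 672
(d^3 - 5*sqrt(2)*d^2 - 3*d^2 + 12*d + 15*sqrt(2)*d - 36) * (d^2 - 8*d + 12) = d^5 - 11*d^4 - 5*sqrt(2)*d^4 + 48*d^3 + 55*sqrt(2)*d^3 - 180*sqrt(2)*d^2 - 168*d^2 + 180*sqrt(2)*d + 432*d - 432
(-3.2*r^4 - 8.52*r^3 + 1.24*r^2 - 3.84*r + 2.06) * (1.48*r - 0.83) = -4.736*r^5 - 9.9536*r^4 + 8.9068*r^3 - 6.7124*r^2 + 6.236*r - 1.7098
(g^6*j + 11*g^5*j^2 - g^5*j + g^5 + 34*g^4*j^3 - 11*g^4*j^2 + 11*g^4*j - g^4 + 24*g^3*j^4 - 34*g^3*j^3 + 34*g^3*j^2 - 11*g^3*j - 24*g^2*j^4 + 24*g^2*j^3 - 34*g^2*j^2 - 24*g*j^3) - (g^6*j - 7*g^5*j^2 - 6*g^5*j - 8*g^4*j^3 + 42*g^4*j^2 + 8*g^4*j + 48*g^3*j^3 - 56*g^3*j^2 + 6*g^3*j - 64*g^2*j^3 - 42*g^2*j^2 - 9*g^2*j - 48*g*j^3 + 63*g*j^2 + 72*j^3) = 18*g^5*j^2 + 5*g^5*j + g^5 + 42*g^4*j^3 - 53*g^4*j^2 + 3*g^4*j - g^4 + 24*g^3*j^4 - 82*g^3*j^3 + 90*g^3*j^2 - 17*g^3*j - 24*g^2*j^4 + 88*g^2*j^3 + 8*g^2*j^2 + 9*g^2*j + 24*g*j^3 - 63*g*j^2 - 72*j^3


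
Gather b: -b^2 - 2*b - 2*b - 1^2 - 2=-b^2 - 4*b - 3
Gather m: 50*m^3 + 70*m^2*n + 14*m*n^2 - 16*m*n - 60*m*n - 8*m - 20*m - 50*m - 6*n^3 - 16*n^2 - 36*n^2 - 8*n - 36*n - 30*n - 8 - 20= 50*m^3 + 70*m^2*n + m*(14*n^2 - 76*n - 78) - 6*n^3 - 52*n^2 - 74*n - 28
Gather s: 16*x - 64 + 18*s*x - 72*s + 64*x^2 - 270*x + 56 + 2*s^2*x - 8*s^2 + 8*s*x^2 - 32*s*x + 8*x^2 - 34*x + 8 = s^2*(2*x - 8) + s*(8*x^2 - 14*x - 72) + 72*x^2 - 288*x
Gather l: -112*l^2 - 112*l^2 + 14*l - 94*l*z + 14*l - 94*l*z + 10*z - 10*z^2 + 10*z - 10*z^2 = -224*l^2 + l*(28 - 188*z) - 20*z^2 + 20*z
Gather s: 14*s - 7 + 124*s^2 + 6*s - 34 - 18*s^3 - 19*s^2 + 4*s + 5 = -18*s^3 + 105*s^2 + 24*s - 36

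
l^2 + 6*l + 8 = (l + 2)*(l + 4)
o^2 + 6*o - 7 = (o - 1)*(o + 7)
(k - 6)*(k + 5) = k^2 - k - 30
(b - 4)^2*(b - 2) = b^3 - 10*b^2 + 32*b - 32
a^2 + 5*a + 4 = (a + 1)*(a + 4)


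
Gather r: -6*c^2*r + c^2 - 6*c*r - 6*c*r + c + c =c^2 + 2*c + r*(-6*c^2 - 12*c)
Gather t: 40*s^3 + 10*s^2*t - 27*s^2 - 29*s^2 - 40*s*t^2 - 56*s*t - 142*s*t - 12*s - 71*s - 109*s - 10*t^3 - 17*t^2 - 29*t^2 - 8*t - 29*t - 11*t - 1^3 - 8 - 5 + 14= 40*s^3 - 56*s^2 - 192*s - 10*t^3 + t^2*(-40*s - 46) + t*(10*s^2 - 198*s - 48)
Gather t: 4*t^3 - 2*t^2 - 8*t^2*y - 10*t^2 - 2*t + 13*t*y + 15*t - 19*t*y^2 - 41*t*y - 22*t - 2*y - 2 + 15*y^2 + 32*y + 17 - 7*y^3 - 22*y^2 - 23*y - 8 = 4*t^3 + t^2*(-8*y - 12) + t*(-19*y^2 - 28*y - 9) - 7*y^3 - 7*y^2 + 7*y + 7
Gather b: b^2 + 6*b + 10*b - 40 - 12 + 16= b^2 + 16*b - 36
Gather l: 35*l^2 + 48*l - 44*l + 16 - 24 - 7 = 35*l^2 + 4*l - 15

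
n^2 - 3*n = n*(n - 3)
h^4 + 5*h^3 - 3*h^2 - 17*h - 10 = (h - 2)*(h + 1)^2*(h + 5)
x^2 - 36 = (x - 6)*(x + 6)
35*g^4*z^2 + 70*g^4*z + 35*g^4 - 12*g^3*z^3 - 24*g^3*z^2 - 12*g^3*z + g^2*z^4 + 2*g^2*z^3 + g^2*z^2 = (-7*g + z)*(-5*g + z)*(g*z + g)^2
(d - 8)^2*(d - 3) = d^3 - 19*d^2 + 112*d - 192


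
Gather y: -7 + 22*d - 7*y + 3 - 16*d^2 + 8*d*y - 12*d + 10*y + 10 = -16*d^2 + 10*d + y*(8*d + 3) + 6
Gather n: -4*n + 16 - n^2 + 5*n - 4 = -n^2 + n + 12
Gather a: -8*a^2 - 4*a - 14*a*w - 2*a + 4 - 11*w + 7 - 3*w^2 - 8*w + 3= -8*a^2 + a*(-14*w - 6) - 3*w^2 - 19*w + 14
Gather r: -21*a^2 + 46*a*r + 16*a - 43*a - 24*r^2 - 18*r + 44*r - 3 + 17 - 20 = -21*a^2 - 27*a - 24*r^2 + r*(46*a + 26) - 6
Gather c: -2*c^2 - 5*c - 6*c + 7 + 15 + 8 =-2*c^2 - 11*c + 30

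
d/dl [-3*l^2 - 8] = -6*l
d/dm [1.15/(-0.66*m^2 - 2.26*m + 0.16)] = (1.518*m + 2.599)/(0.66*m^2 + 2.26*m - 0.16)^2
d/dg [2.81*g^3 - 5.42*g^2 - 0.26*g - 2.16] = 8.43*g^2 - 10.84*g - 0.26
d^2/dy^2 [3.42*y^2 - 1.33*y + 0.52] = 6.84000000000000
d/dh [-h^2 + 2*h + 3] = 2 - 2*h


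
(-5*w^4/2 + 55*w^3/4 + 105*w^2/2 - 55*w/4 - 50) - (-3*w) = -5*w^4/2 + 55*w^3/4 + 105*w^2/2 - 43*w/4 - 50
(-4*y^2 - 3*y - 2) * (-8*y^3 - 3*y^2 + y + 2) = 32*y^5 + 36*y^4 + 21*y^3 - 5*y^2 - 8*y - 4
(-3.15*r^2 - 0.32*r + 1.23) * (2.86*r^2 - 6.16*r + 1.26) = -9.009*r^4 + 18.4888*r^3 + 1.52*r^2 - 7.98*r + 1.5498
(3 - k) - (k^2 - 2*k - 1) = -k^2 + k + 4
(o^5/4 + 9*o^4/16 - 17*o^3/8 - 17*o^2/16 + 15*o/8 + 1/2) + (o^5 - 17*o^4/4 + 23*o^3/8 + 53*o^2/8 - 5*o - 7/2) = 5*o^5/4 - 59*o^4/16 + 3*o^3/4 + 89*o^2/16 - 25*o/8 - 3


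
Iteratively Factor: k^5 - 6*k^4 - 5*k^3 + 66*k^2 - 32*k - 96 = (k + 3)*(k^4 - 9*k^3 + 22*k^2 - 32) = (k - 2)*(k + 3)*(k^3 - 7*k^2 + 8*k + 16) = (k - 4)*(k - 2)*(k + 3)*(k^2 - 3*k - 4) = (k - 4)^2*(k - 2)*(k + 3)*(k + 1)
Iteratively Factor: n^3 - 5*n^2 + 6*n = (n - 2)*(n^2 - 3*n) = n*(n - 2)*(n - 3)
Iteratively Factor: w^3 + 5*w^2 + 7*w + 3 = (w + 3)*(w^2 + 2*w + 1) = (w + 1)*(w + 3)*(w + 1)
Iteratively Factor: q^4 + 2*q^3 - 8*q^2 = (q)*(q^3 + 2*q^2 - 8*q) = q*(q + 4)*(q^2 - 2*q) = q*(q - 2)*(q + 4)*(q)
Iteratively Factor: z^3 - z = (z + 1)*(z^2 - z) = (z - 1)*(z + 1)*(z)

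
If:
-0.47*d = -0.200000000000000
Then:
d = 0.43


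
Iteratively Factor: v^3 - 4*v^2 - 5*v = (v + 1)*(v^2 - 5*v) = v*(v + 1)*(v - 5)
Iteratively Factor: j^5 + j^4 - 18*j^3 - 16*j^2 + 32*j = (j)*(j^4 + j^3 - 18*j^2 - 16*j + 32) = j*(j - 1)*(j^3 + 2*j^2 - 16*j - 32) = j*(j - 1)*(j + 4)*(j^2 - 2*j - 8) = j*(j - 4)*(j - 1)*(j + 4)*(j + 2)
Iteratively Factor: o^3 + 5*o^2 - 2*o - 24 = (o + 4)*(o^2 + o - 6) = (o - 2)*(o + 4)*(o + 3)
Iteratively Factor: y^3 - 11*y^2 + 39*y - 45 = (y - 5)*(y^2 - 6*y + 9) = (y - 5)*(y - 3)*(y - 3)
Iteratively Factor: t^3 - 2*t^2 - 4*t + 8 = (t - 2)*(t^2 - 4) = (t - 2)^2*(t + 2)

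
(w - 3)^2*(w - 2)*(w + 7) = w^4 - w^3 - 35*w^2 + 129*w - 126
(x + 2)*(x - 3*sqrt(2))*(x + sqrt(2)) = x^3 - 2*sqrt(2)*x^2 + 2*x^2 - 6*x - 4*sqrt(2)*x - 12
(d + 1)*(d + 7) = d^2 + 8*d + 7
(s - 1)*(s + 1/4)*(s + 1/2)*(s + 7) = s^4 + 27*s^3/4 - 19*s^2/8 - 9*s/2 - 7/8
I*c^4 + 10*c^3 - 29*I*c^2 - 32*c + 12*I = (c - 6*I)*(c - 2*I)*(c - I)*(I*c + 1)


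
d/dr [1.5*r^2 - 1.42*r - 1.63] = 3.0*r - 1.42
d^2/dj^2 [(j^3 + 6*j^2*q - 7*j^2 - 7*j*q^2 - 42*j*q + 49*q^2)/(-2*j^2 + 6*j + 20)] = (7*j^3*q^2 + 24*j^3*q + 2*j^3 - 147*j^2*q^2 - 180*j^2*q + 120*j^2 + 651*j*q^2 + 1260*j*q - 300*j - 1141*q^2 - 1860*q + 700)/(j^6 - 9*j^5 - 3*j^4 + 153*j^3 + 30*j^2 - 900*j - 1000)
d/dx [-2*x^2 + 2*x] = 2 - 4*x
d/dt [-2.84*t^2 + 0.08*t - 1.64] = 0.08 - 5.68*t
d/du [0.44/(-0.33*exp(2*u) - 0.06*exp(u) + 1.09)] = (0.2904*exp(u) + 0.0264)*exp(u)/(0.33*exp(2*u) + 0.06*exp(u) - 1.09)^2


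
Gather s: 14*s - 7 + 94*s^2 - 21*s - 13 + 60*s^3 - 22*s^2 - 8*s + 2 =60*s^3 + 72*s^2 - 15*s - 18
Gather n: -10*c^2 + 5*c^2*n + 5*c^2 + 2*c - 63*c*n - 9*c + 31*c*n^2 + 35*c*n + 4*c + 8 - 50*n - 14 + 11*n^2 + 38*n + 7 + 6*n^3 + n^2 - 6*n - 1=-5*c^2 - 3*c + 6*n^3 + n^2*(31*c + 12) + n*(5*c^2 - 28*c - 18)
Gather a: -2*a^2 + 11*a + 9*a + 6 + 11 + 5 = -2*a^2 + 20*a + 22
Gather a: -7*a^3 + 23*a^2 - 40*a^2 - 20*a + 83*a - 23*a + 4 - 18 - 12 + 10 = -7*a^3 - 17*a^2 + 40*a - 16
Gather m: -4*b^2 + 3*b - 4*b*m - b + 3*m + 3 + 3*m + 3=-4*b^2 + 2*b + m*(6 - 4*b) + 6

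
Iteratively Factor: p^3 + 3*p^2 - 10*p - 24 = (p - 3)*(p^2 + 6*p + 8) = (p - 3)*(p + 2)*(p + 4)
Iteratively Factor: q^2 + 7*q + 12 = (q + 3)*(q + 4)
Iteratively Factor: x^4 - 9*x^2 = (x)*(x^3 - 9*x) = x*(x - 3)*(x^2 + 3*x) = x^2*(x - 3)*(x + 3)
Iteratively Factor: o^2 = (o)*(o)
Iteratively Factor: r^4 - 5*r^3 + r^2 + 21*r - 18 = (r + 2)*(r^3 - 7*r^2 + 15*r - 9) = (r - 3)*(r + 2)*(r^2 - 4*r + 3) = (r - 3)^2*(r + 2)*(r - 1)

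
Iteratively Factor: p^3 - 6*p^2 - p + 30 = (p - 5)*(p^2 - p - 6) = (p - 5)*(p - 3)*(p + 2)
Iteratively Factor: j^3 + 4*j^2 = (j)*(j^2 + 4*j) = j*(j + 4)*(j)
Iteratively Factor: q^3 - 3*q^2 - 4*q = (q)*(q^2 - 3*q - 4) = q*(q - 4)*(q + 1)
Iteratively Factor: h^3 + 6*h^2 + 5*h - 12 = (h - 1)*(h^2 + 7*h + 12) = (h - 1)*(h + 4)*(h + 3)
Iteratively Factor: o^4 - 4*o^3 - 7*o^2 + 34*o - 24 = (o + 3)*(o^3 - 7*o^2 + 14*o - 8) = (o - 2)*(o + 3)*(o^2 - 5*o + 4) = (o - 2)*(o - 1)*(o + 3)*(o - 4)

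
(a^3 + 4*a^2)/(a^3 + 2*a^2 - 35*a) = a*(a + 4)/(a^2 + 2*a - 35)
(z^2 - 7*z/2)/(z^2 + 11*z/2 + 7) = z*(2*z - 7)/(2*z^2 + 11*z + 14)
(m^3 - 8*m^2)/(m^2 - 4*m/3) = 3*m*(m - 8)/(3*m - 4)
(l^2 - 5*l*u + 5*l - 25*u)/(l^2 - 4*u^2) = (l^2 - 5*l*u + 5*l - 25*u)/(l^2 - 4*u^2)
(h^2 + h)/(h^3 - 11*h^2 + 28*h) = (h + 1)/(h^2 - 11*h + 28)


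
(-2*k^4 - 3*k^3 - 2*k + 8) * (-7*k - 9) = 14*k^5 + 39*k^4 + 27*k^3 + 14*k^2 - 38*k - 72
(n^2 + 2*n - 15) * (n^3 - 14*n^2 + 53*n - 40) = n^5 - 12*n^4 + 10*n^3 + 276*n^2 - 875*n + 600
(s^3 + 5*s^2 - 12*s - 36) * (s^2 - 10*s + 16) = s^5 - 5*s^4 - 46*s^3 + 164*s^2 + 168*s - 576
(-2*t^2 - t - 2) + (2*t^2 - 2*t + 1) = -3*t - 1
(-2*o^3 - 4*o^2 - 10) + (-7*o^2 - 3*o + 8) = -2*o^3 - 11*o^2 - 3*o - 2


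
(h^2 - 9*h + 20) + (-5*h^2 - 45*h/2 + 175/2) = -4*h^2 - 63*h/2 + 215/2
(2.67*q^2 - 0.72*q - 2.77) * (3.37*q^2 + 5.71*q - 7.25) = 8.9979*q^4 + 12.8193*q^3 - 32.8036*q^2 - 10.5967*q + 20.0825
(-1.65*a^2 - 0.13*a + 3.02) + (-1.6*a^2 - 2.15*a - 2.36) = -3.25*a^2 - 2.28*a + 0.66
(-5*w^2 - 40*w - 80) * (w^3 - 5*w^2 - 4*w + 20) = -5*w^5 - 15*w^4 + 140*w^3 + 460*w^2 - 480*w - 1600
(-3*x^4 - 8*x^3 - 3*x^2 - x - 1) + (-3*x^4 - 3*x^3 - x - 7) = -6*x^4 - 11*x^3 - 3*x^2 - 2*x - 8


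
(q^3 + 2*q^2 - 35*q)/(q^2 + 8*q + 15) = q*(q^2 + 2*q - 35)/(q^2 + 8*q + 15)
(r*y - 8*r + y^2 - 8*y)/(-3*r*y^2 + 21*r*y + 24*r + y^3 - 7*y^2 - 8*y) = (r + y)/(-3*r*y - 3*r + y^2 + y)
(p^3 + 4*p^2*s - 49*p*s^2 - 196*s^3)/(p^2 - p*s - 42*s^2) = (p^2 + 11*p*s + 28*s^2)/(p + 6*s)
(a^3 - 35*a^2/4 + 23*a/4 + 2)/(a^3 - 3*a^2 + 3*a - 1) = (a^2 - 31*a/4 - 2)/(a^2 - 2*a + 1)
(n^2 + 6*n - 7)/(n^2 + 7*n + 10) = (n^2 + 6*n - 7)/(n^2 + 7*n + 10)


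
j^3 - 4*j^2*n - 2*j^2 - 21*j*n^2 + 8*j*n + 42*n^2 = (j - 2)*(j - 7*n)*(j + 3*n)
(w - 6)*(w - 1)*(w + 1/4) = w^3 - 27*w^2/4 + 17*w/4 + 3/2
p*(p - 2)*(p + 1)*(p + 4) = p^4 + 3*p^3 - 6*p^2 - 8*p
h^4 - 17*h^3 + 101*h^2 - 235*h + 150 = (h - 6)*(h - 5)^2*(h - 1)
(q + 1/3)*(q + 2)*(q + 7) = q^3 + 28*q^2/3 + 17*q + 14/3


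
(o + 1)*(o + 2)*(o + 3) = o^3 + 6*o^2 + 11*o + 6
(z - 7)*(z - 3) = z^2 - 10*z + 21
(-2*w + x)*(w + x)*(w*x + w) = -2*w^3*x - 2*w^3 - w^2*x^2 - w^2*x + w*x^3 + w*x^2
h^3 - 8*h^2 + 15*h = h*(h - 5)*(h - 3)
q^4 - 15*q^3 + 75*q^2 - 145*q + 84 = (q - 7)*(q - 4)*(q - 3)*(q - 1)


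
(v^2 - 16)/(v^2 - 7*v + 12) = (v + 4)/(v - 3)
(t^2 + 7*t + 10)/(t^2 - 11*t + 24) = (t^2 + 7*t + 10)/(t^2 - 11*t + 24)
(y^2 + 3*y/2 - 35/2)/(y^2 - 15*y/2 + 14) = (y + 5)/(y - 4)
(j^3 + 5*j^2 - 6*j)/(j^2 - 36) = j*(j - 1)/(j - 6)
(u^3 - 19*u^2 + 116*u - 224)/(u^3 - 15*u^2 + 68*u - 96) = (u - 7)/(u - 3)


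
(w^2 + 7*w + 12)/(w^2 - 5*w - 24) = (w + 4)/(w - 8)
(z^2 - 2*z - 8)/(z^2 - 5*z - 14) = (z - 4)/(z - 7)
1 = 1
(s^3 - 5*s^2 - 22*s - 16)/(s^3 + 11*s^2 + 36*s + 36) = (s^2 - 7*s - 8)/(s^2 + 9*s + 18)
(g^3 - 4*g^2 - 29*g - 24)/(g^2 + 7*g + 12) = (g^2 - 7*g - 8)/(g + 4)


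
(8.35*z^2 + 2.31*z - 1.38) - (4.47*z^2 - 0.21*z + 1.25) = 3.88*z^2 + 2.52*z - 2.63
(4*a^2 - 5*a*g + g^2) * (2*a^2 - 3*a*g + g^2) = 8*a^4 - 22*a^3*g + 21*a^2*g^2 - 8*a*g^3 + g^4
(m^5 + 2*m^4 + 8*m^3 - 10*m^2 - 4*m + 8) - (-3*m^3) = m^5 + 2*m^4 + 11*m^3 - 10*m^2 - 4*m + 8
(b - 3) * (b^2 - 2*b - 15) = b^3 - 5*b^2 - 9*b + 45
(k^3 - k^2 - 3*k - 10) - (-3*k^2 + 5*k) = k^3 + 2*k^2 - 8*k - 10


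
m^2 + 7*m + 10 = (m + 2)*(m + 5)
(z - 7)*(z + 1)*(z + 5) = z^3 - z^2 - 37*z - 35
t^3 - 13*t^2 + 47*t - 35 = (t - 7)*(t - 5)*(t - 1)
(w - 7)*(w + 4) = w^2 - 3*w - 28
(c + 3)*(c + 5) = c^2 + 8*c + 15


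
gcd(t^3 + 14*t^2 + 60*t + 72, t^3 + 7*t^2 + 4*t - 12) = t^2 + 8*t + 12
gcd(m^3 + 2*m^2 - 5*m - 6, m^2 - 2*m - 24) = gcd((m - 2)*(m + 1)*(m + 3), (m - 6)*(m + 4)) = 1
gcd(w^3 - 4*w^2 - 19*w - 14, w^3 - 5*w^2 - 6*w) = w + 1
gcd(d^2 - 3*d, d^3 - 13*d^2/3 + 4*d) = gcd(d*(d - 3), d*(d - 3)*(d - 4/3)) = d^2 - 3*d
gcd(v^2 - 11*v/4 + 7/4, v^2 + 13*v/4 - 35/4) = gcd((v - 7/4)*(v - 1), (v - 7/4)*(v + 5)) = v - 7/4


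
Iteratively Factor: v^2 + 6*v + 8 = (v + 2)*(v + 4)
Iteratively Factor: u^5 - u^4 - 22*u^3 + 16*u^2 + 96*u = (u + 4)*(u^4 - 5*u^3 - 2*u^2 + 24*u) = u*(u + 4)*(u^3 - 5*u^2 - 2*u + 24) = u*(u - 3)*(u + 4)*(u^2 - 2*u - 8) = u*(u - 4)*(u - 3)*(u + 4)*(u + 2)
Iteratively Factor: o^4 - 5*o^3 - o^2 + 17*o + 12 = (o - 4)*(o^3 - o^2 - 5*o - 3) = (o - 4)*(o + 1)*(o^2 - 2*o - 3) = (o - 4)*(o - 3)*(o + 1)*(o + 1)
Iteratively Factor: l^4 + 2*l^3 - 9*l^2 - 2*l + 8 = (l + 1)*(l^3 + l^2 - 10*l + 8) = (l - 2)*(l + 1)*(l^2 + 3*l - 4) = (l - 2)*(l - 1)*(l + 1)*(l + 4)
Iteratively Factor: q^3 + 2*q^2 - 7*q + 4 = (q - 1)*(q^2 + 3*q - 4) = (q - 1)^2*(q + 4)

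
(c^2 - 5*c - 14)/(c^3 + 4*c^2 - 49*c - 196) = (c + 2)/(c^2 + 11*c + 28)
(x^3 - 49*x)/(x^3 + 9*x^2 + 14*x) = (x - 7)/(x + 2)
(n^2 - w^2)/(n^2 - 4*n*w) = (n^2 - w^2)/(n*(n - 4*w))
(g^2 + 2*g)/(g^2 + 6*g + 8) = g/(g + 4)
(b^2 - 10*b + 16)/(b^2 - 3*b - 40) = (b - 2)/(b + 5)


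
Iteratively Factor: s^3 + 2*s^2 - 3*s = (s)*(s^2 + 2*s - 3) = s*(s + 3)*(s - 1)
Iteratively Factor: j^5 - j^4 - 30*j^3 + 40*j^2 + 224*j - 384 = (j - 2)*(j^4 + j^3 - 28*j^2 - 16*j + 192) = (j - 2)*(j + 4)*(j^3 - 3*j^2 - 16*j + 48) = (j - 2)*(j + 4)^2*(j^2 - 7*j + 12) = (j - 3)*(j - 2)*(j + 4)^2*(j - 4)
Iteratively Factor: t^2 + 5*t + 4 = (t + 1)*(t + 4)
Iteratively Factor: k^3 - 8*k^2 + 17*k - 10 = (k - 2)*(k^2 - 6*k + 5) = (k - 5)*(k - 2)*(k - 1)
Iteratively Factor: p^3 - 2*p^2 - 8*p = (p + 2)*(p^2 - 4*p) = p*(p + 2)*(p - 4)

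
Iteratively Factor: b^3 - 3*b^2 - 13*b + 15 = (b - 5)*(b^2 + 2*b - 3) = (b - 5)*(b - 1)*(b + 3)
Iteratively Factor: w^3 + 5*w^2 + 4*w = (w + 4)*(w^2 + w) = (w + 1)*(w + 4)*(w)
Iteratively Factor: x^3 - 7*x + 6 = (x - 2)*(x^2 + 2*x - 3) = (x - 2)*(x - 1)*(x + 3)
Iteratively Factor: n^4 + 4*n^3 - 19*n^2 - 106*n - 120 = (n + 2)*(n^3 + 2*n^2 - 23*n - 60) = (n + 2)*(n + 4)*(n^2 - 2*n - 15) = (n + 2)*(n + 3)*(n + 4)*(n - 5)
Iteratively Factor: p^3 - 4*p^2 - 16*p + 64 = (p - 4)*(p^2 - 16) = (p - 4)*(p + 4)*(p - 4)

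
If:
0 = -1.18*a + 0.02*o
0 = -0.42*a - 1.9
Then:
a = -4.52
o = -266.90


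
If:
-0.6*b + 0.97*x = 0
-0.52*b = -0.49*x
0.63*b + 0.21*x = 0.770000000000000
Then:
No Solution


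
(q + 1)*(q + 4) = q^2 + 5*q + 4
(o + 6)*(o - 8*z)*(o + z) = o^3 - 7*o^2*z + 6*o^2 - 8*o*z^2 - 42*o*z - 48*z^2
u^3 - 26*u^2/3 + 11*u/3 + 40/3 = (u - 8)*(u - 5/3)*(u + 1)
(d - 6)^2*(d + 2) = d^3 - 10*d^2 + 12*d + 72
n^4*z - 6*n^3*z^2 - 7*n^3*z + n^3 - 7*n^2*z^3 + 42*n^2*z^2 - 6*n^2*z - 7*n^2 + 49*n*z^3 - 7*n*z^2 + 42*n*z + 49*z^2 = (n - 7)*(n - 7*z)*(n + z)*(n*z + 1)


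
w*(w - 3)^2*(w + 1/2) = w^4 - 11*w^3/2 + 6*w^2 + 9*w/2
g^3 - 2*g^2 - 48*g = g*(g - 8)*(g + 6)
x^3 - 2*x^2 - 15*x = x*(x - 5)*(x + 3)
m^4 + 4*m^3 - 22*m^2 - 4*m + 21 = (m - 3)*(m - 1)*(m + 1)*(m + 7)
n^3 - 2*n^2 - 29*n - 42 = (n - 7)*(n + 2)*(n + 3)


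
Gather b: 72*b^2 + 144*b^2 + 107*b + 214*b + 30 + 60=216*b^2 + 321*b + 90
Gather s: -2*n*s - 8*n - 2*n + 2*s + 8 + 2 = -10*n + s*(2 - 2*n) + 10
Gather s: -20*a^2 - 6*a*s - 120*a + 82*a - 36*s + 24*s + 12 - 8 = -20*a^2 - 38*a + s*(-6*a - 12) + 4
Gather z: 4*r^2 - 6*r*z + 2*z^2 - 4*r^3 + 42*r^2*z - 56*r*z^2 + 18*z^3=-4*r^3 + 4*r^2 + 18*z^3 + z^2*(2 - 56*r) + z*(42*r^2 - 6*r)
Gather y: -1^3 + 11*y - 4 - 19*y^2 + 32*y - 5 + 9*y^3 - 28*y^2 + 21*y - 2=9*y^3 - 47*y^2 + 64*y - 12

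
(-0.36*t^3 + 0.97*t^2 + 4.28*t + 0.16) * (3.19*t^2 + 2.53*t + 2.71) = -1.1484*t^5 + 2.1835*t^4 + 15.1317*t^3 + 13.9675*t^2 + 12.0036*t + 0.4336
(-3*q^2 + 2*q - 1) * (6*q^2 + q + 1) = -18*q^4 + 9*q^3 - 7*q^2 + q - 1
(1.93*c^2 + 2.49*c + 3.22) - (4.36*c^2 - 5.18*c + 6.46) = -2.43*c^2 + 7.67*c - 3.24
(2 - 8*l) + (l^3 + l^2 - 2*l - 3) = l^3 + l^2 - 10*l - 1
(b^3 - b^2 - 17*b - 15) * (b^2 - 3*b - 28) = b^5 - 4*b^4 - 42*b^3 + 64*b^2 + 521*b + 420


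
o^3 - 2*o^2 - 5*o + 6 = (o - 3)*(o - 1)*(o + 2)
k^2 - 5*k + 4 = (k - 4)*(k - 1)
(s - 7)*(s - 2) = s^2 - 9*s + 14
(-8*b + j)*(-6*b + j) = 48*b^2 - 14*b*j + j^2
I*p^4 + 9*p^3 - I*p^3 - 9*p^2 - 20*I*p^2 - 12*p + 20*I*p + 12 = (p - 6*I)*(p - 2*I)*(p - I)*(I*p - I)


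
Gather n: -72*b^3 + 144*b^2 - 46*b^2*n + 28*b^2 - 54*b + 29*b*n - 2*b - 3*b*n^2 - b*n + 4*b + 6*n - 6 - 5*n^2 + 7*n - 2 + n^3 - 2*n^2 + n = -72*b^3 + 172*b^2 - 52*b + n^3 + n^2*(-3*b - 7) + n*(-46*b^2 + 28*b + 14) - 8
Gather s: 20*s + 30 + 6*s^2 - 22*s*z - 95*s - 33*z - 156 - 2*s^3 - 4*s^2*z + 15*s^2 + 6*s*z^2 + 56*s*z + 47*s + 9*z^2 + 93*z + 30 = -2*s^3 + s^2*(21 - 4*z) + s*(6*z^2 + 34*z - 28) + 9*z^2 + 60*z - 96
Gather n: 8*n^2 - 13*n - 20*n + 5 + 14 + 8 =8*n^2 - 33*n + 27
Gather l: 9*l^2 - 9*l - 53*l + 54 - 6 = 9*l^2 - 62*l + 48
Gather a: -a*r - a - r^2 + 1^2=a*(-r - 1) - r^2 + 1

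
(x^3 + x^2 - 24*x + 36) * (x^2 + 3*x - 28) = x^5 + 4*x^4 - 49*x^3 - 64*x^2 + 780*x - 1008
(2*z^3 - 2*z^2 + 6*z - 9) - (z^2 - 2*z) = 2*z^3 - 3*z^2 + 8*z - 9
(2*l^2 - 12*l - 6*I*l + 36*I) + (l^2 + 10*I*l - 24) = 3*l^2 - 12*l + 4*I*l - 24 + 36*I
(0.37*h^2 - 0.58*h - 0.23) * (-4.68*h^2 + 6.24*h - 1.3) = -1.7316*h^4 + 5.0232*h^3 - 3.0238*h^2 - 0.6812*h + 0.299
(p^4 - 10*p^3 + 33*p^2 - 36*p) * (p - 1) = p^5 - 11*p^4 + 43*p^3 - 69*p^2 + 36*p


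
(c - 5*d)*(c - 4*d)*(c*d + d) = c^3*d - 9*c^2*d^2 + c^2*d + 20*c*d^3 - 9*c*d^2 + 20*d^3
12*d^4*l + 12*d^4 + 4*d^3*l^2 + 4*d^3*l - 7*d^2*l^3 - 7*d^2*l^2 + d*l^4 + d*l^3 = (-6*d + l)*(-2*d + l)*(d + l)*(d*l + d)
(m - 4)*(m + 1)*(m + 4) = m^3 + m^2 - 16*m - 16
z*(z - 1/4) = z^2 - z/4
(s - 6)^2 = s^2 - 12*s + 36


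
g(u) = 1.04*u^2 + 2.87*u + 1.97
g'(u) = 2.08*u + 2.87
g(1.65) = 9.54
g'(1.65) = 6.30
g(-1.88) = 0.25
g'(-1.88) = -1.04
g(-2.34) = 0.95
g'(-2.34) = -2.00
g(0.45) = 3.47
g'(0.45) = 3.81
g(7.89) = 89.36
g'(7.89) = 19.28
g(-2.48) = 1.25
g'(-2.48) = -2.29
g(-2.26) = 0.80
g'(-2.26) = -1.83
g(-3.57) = 4.98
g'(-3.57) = -4.56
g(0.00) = 1.97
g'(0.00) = 2.87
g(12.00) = 186.17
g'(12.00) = 27.83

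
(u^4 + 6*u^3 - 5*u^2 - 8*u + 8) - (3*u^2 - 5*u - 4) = u^4 + 6*u^3 - 8*u^2 - 3*u + 12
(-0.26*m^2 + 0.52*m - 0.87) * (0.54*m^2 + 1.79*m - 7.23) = -0.1404*m^4 - 0.1846*m^3 + 2.3408*m^2 - 5.3169*m + 6.2901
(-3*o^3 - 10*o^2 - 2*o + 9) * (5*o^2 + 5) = -15*o^5 - 50*o^4 - 25*o^3 - 5*o^2 - 10*o + 45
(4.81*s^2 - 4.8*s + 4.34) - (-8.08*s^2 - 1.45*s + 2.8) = 12.89*s^2 - 3.35*s + 1.54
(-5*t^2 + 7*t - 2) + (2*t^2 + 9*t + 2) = -3*t^2 + 16*t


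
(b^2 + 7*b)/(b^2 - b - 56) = b/(b - 8)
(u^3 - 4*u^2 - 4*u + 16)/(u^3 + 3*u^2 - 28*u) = (u^2 - 4)/(u*(u + 7))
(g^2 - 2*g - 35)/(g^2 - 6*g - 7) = (g + 5)/(g + 1)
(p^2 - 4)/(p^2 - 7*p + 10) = (p + 2)/(p - 5)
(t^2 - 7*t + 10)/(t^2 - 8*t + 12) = (t - 5)/(t - 6)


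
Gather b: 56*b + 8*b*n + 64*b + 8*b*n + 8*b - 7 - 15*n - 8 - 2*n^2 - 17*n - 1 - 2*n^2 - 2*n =b*(16*n + 128) - 4*n^2 - 34*n - 16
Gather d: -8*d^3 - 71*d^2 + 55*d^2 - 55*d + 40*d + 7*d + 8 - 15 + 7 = -8*d^3 - 16*d^2 - 8*d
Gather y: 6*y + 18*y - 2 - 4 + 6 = 24*y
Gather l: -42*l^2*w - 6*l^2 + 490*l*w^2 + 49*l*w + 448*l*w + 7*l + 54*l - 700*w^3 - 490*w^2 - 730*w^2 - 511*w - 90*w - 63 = l^2*(-42*w - 6) + l*(490*w^2 + 497*w + 61) - 700*w^3 - 1220*w^2 - 601*w - 63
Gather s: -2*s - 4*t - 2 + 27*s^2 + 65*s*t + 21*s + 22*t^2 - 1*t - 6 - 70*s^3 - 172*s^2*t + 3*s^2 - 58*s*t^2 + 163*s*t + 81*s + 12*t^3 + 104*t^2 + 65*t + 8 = -70*s^3 + s^2*(30 - 172*t) + s*(-58*t^2 + 228*t + 100) + 12*t^3 + 126*t^2 + 60*t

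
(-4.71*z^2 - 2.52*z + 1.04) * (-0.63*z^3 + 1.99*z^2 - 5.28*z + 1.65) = 2.9673*z^5 - 7.7853*z^4 + 19.1988*z^3 + 7.6037*z^2 - 9.6492*z + 1.716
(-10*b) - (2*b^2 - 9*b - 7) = -2*b^2 - b + 7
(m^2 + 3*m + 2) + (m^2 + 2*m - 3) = 2*m^2 + 5*m - 1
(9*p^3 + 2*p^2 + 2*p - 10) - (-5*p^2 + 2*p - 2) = 9*p^3 + 7*p^2 - 8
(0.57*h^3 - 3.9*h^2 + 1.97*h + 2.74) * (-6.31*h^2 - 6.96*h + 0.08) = -3.5967*h^5 + 20.6418*h^4 + 14.7589*h^3 - 31.3126*h^2 - 18.9128*h + 0.2192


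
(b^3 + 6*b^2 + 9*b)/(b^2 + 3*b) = b + 3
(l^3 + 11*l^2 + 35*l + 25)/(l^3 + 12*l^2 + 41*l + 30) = (l + 5)/(l + 6)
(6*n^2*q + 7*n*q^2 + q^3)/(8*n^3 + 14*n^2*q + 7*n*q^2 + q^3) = q*(6*n + q)/(8*n^2 + 6*n*q + q^2)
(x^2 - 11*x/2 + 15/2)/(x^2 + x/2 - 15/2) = (x - 3)/(x + 3)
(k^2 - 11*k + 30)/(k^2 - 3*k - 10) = (k - 6)/(k + 2)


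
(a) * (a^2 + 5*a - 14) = a^3 + 5*a^2 - 14*a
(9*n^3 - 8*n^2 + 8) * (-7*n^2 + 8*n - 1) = -63*n^5 + 128*n^4 - 73*n^3 - 48*n^2 + 64*n - 8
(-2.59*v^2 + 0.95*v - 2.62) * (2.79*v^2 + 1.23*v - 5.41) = -7.2261*v^4 - 0.5352*v^3 + 7.8706*v^2 - 8.3621*v + 14.1742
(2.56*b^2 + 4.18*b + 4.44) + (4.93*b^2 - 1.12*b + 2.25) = 7.49*b^2 + 3.06*b + 6.69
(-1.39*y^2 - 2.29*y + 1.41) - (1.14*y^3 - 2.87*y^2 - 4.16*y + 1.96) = -1.14*y^3 + 1.48*y^2 + 1.87*y - 0.55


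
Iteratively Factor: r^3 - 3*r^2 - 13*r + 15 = (r - 1)*(r^2 - 2*r - 15) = (r - 1)*(r + 3)*(r - 5)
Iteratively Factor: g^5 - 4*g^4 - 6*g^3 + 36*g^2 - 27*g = (g - 3)*(g^4 - g^3 - 9*g^2 + 9*g) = g*(g - 3)*(g^3 - g^2 - 9*g + 9) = g*(g - 3)*(g - 1)*(g^2 - 9) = g*(g - 3)^2*(g - 1)*(g + 3)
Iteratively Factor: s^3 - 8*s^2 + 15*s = (s - 3)*(s^2 - 5*s) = s*(s - 3)*(s - 5)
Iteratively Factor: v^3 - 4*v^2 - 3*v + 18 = (v + 2)*(v^2 - 6*v + 9) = (v - 3)*(v + 2)*(v - 3)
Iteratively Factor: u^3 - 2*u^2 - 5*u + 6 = (u - 3)*(u^2 + u - 2) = (u - 3)*(u + 2)*(u - 1)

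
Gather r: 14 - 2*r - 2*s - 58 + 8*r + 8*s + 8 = 6*r + 6*s - 36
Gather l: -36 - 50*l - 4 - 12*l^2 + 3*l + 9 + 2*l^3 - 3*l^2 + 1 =2*l^3 - 15*l^2 - 47*l - 30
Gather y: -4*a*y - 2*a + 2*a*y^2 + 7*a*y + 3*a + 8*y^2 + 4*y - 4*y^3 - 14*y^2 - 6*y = a - 4*y^3 + y^2*(2*a - 6) + y*(3*a - 2)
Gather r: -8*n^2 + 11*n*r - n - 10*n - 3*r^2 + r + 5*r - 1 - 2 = -8*n^2 - 11*n - 3*r^2 + r*(11*n + 6) - 3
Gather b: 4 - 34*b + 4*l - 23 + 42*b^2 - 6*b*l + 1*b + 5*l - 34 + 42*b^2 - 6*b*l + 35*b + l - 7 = 84*b^2 + b*(2 - 12*l) + 10*l - 60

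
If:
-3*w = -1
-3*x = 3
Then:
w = 1/3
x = -1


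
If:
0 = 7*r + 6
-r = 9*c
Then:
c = 2/21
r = -6/7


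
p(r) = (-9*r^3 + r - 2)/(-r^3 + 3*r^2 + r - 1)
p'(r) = (1 - 27*r^2)/(-r^3 + 3*r^2 + r - 1) + (3*r^2 - 6*r - 1)*(-9*r^3 + r - 2)/(-r^3 + 3*r^2 + r - 1)^2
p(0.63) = -6.34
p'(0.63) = 22.88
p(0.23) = 3.01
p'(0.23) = 11.43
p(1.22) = -5.97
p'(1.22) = -5.64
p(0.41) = 14.29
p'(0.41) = 296.14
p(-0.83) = 2.86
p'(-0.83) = -0.34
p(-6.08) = 6.13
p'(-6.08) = -0.30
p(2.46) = -28.24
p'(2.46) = -48.65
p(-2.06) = 4.05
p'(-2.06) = -0.87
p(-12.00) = 7.24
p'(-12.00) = -0.11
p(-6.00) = 6.11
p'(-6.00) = -0.31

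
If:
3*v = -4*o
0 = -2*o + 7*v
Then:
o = 0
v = 0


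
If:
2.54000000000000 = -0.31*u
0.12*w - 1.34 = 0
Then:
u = -8.19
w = 11.17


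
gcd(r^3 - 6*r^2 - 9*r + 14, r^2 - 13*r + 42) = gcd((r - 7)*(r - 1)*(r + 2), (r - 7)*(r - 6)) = r - 7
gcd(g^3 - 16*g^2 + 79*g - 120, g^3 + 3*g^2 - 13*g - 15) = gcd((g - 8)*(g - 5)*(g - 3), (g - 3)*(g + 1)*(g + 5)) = g - 3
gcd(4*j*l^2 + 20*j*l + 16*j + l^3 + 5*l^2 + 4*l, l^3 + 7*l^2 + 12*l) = l + 4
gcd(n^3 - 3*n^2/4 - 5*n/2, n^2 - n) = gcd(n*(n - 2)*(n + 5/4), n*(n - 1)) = n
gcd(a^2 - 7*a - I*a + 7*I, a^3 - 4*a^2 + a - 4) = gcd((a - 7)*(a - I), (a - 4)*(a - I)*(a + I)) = a - I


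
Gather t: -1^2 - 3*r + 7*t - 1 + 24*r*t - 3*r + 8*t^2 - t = -6*r + 8*t^2 + t*(24*r + 6) - 2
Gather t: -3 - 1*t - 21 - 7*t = -8*t - 24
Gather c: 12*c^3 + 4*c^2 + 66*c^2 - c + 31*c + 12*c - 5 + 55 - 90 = 12*c^3 + 70*c^2 + 42*c - 40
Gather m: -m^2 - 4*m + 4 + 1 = -m^2 - 4*m + 5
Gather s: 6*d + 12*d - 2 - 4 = 18*d - 6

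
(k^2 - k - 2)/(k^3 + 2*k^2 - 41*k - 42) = (k - 2)/(k^2 + k - 42)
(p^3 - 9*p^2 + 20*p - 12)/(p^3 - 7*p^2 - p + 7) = (p^2 - 8*p + 12)/(p^2 - 6*p - 7)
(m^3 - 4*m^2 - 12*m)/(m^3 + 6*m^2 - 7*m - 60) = m*(m^2 - 4*m - 12)/(m^3 + 6*m^2 - 7*m - 60)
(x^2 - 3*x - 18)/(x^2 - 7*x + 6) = (x + 3)/(x - 1)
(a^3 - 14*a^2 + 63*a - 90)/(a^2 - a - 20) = (a^2 - 9*a + 18)/(a + 4)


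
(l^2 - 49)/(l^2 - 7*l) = (l + 7)/l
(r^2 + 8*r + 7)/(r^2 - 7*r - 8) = (r + 7)/(r - 8)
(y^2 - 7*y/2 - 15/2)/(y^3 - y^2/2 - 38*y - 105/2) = (y - 5)/(y^2 - 2*y - 35)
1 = 1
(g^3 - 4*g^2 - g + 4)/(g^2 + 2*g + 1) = (g^2 - 5*g + 4)/(g + 1)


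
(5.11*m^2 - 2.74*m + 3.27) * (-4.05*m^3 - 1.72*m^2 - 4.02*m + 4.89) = -20.6955*m^5 + 2.3078*m^4 - 29.0729*m^3 + 30.3783*m^2 - 26.544*m + 15.9903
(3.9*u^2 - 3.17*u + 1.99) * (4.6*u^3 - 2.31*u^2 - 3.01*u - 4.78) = 17.94*u^5 - 23.591*u^4 + 4.7377*u^3 - 13.6972*u^2 + 9.1627*u - 9.5122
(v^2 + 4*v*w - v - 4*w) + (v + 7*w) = v^2 + 4*v*w + 3*w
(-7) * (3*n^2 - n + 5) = -21*n^2 + 7*n - 35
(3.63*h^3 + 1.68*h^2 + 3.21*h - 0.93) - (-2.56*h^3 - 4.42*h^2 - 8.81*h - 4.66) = 6.19*h^3 + 6.1*h^2 + 12.02*h + 3.73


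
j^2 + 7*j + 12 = (j + 3)*(j + 4)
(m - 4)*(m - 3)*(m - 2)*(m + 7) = m^4 - 2*m^3 - 37*m^2 + 158*m - 168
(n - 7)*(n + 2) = n^2 - 5*n - 14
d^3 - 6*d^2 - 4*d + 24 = (d - 6)*(d - 2)*(d + 2)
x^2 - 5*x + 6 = (x - 3)*(x - 2)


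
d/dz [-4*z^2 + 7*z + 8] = 7 - 8*z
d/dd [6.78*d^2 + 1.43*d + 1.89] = 13.56*d + 1.43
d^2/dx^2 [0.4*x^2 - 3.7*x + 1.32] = 0.800000000000000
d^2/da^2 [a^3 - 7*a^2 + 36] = 6*a - 14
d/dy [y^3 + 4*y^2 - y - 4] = 3*y^2 + 8*y - 1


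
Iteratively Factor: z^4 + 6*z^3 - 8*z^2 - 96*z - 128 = (z + 4)*(z^3 + 2*z^2 - 16*z - 32) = (z - 4)*(z + 4)*(z^2 + 6*z + 8) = (z - 4)*(z + 4)^2*(z + 2)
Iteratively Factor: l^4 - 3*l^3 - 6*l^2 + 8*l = (l)*(l^3 - 3*l^2 - 6*l + 8) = l*(l - 4)*(l^2 + l - 2) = l*(l - 4)*(l - 1)*(l + 2)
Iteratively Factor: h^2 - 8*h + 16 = (h - 4)*(h - 4)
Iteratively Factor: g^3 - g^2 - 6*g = (g)*(g^2 - g - 6) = g*(g - 3)*(g + 2)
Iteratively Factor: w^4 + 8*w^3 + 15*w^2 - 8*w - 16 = (w + 1)*(w^3 + 7*w^2 + 8*w - 16) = (w + 1)*(w + 4)*(w^2 + 3*w - 4) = (w + 1)*(w + 4)^2*(w - 1)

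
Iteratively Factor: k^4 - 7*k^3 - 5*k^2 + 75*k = (k - 5)*(k^3 - 2*k^2 - 15*k) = k*(k - 5)*(k^2 - 2*k - 15) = k*(k - 5)^2*(k + 3)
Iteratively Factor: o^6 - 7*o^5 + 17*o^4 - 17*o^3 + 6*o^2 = (o - 1)*(o^5 - 6*o^4 + 11*o^3 - 6*o^2) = o*(o - 1)*(o^4 - 6*o^3 + 11*o^2 - 6*o) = o^2*(o - 1)*(o^3 - 6*o^2 + 11*o - 6) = o^2*(o - 1)^2*(o^2 - 5*o + 6) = o^2*(o - 2)*(o - 1)^2*(o - 3)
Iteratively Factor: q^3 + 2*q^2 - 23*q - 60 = (q + 4)*(q^2 - 2*q - 15) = (q - 5)*(q + 4)*(q + 3)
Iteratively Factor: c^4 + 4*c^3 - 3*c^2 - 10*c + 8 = (c - 1)*(c^3 + 5*c^2 + 2*c - 8) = (c - 1)*(c + 2)*(c^2 + 3*c - 4) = (c - 1)^2*(c + 2)*(c + 4)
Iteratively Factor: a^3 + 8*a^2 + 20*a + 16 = (a + 2)*(a^2 + 6*a + 8) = (a + 2)*(a + 4)*(a + 2)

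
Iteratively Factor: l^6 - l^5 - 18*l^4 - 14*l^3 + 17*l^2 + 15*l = (l)*(l^5 - l^4 - 18*l^3 - 14*l^2 + 17*l + 15) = l*(l - 1)*(l^4 - 18*l^2 - 32*l - 15) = l*(l - 1)*(l + 3)*(l^3 - 3*l^2 - 9*l - 5) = l*(l - 5)*(l - 1)*(l + 3)*(l^2 + 2*l + 1) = l*(l - 5)*(l - 1)*(l + 1)*(l + 3)*(l + 1)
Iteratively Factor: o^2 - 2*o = (o - 2)*(o)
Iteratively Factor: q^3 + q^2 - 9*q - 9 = (q + 1)*(q^2 - 9) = (q + 1)*(q + 3)*(q - 3)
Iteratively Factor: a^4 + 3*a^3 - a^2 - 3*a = (a)*(a^3 + 3*a^2 - a - 3) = a*(a + 1)*(a^2 + 2*a - 3) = a*(a - 1)*(a + 1)*(a + 3)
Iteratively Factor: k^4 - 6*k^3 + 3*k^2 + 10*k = (k)*(k^3 - 6*k^2 + 3*k + 10) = k*(k + 1)*(k^2 - 7*k + 10) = k*(k - 2)*(k + 1)*(k - 5)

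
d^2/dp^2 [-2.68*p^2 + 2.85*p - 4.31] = -5.36000000000000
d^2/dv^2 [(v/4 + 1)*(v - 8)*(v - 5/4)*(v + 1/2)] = 3*v^2 - 57*v/8 - 237/16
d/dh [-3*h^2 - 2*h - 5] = -6*h - 2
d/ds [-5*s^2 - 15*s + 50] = -10*s - 15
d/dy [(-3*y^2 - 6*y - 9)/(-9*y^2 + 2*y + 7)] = 12*(-5*y^2 - 17*y - 2)/(81*y^4 - 36*y^3 - 122*y^2 + 28*y + 49)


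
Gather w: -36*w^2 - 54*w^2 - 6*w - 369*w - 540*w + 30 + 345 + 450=-90*w^2 - 915*w + 825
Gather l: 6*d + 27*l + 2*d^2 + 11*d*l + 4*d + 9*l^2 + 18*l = 2*d^2 + 10*d + 9*l^2 + l*(11*d + 45)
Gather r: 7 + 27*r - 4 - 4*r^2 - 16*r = -4*r^2 + 11*r + 3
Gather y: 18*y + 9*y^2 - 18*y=9*y^2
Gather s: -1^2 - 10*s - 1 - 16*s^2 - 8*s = -16*s^2 - 18*s - 2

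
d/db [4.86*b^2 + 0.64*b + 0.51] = 9.72*b + 0.64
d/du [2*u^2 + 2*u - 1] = 4*u + 2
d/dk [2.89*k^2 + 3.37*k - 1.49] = 5.78*k + 3.37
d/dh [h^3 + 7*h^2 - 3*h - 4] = 3*h^2 + 14*h - 3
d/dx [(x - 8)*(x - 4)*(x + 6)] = 3*x^2 - 12*x - 40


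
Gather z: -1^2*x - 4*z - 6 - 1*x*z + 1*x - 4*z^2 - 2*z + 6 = -4*z^2 + z*(-x - 6)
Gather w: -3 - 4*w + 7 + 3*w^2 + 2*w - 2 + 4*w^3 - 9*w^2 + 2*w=4*w^3 - 6*w^2 + 2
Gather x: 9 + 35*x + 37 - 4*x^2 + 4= -4*x^2 + 35*x + 50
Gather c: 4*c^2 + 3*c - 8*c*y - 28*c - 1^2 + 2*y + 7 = 4*c^2 + c*(-8*y - 25) + 2*y + 6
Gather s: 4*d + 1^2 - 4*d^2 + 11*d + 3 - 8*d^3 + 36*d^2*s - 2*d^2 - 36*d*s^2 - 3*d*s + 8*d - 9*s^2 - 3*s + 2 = -8*d^3 - 6*d^2 + 23*d + s^2*(-36*d - 9) + s*(36*d^2 - 3*d - 3) + 6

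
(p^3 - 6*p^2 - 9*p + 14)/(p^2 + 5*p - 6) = (p^2 - 5*p - 14)/(p + 6)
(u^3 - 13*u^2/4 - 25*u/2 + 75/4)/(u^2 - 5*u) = u + 7/4 - 15/(4*u)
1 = 1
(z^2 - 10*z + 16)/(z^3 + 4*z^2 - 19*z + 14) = (z - 8)/(z^2 + 6*z - 7)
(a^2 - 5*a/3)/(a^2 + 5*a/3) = (3*a - 5)/(3*a + 5)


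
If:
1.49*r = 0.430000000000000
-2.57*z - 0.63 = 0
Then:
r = 0.29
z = -0.25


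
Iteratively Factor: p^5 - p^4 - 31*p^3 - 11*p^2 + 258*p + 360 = (p + 2)*(p^4 - 3*p^3 - 25*p^2 + 39*p + 180) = (p + 2)*(p + 3)*(p^3 - 6*p^2 - 7*p + 60) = (p - 4)*(p + 2)*(p + 3)*(p^2 - 2*p - 15) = (p - 4)*(p + 2)*(p + 3)^2*(p - 5)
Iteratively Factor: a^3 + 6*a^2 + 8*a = (a + 2)*(a^2 + 4*a) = a*(a + 2)*(a + 4)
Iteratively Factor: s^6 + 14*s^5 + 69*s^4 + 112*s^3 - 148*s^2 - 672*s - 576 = (s + 3)*(s^5 + 11*s^4 + 36*s^3 + 4*s^2 - 160*s - 192) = (s + 3)*(s + 4)*(s^4 + 7*s^3 + 8*s^2 - 28*s - 48) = (s + 2)*(s + 3)*(s + 4)*(s^3 + 5*s^2 - 2*s - 24) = (s + 2)*(s + 3)*(s + 4)^2*(s^2 + s - 6) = (s + 2)*(s + 3)^2*(s + 4)^2*(s - 2)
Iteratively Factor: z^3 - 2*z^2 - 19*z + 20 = (z - 1)*(z^2 - z - 20) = (z - 5)*(z - 1)*(z + 4)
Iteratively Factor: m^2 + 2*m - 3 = (m + 3)*(m - 1)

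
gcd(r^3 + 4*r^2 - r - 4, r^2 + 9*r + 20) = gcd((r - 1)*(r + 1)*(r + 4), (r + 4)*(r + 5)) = r + 4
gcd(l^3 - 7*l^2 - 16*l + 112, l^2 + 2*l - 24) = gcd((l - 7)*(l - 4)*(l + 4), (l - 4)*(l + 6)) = l - 4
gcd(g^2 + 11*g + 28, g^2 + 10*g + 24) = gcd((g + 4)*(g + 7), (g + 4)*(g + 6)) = g + 4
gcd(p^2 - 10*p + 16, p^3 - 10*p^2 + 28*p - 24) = p - 2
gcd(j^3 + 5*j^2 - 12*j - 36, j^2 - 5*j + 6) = j - 3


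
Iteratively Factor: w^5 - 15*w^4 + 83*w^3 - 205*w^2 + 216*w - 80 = (w - 1)*(w^4 - 14*w^3 + 69*w^2 - 136*w + 80) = (w - 1)^2*(w^3 - 13*w^2 + 56*w - 80) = (w - 5)*(w - 1)^2*(w^2 - 8*w + 16) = (w - 5)*(w - 4)*(w - 1)^2*(w - 4)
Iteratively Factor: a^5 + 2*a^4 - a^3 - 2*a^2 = (a)*(a^4 + 2*a^3 - a^2 - 2*a) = a*(a + 2)*(a^3 - a) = a*(a - 1)*(a + 2)*(a^2 + a) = a*(a - 1)*(a + 1)*(a + 2)*(a)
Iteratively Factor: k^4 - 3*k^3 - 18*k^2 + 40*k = (k - 5)*(k^3 + 2*k^2 - 8*k) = (k - 5)*(k - 2)*(k^2 + 4*k) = (k - 5)*(k - 2)*(k + 4)*(k)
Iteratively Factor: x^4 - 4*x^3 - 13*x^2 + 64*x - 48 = (x + 4)*(x^3 - 8*x^2 + 19*x - 12) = (x - 1)*(x + 4)*(x^2 - 7*x + 12) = (x - 3)*(x - 1)*(x + 4)*(x - 4)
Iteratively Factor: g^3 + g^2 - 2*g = (g)*(g^2 + g - 2) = g*(g - 1)*(g + 2)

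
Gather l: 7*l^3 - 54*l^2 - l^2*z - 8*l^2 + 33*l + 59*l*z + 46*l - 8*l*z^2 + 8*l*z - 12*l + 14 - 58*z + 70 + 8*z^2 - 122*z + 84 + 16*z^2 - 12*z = 7*l^3 + l^2*(-z - 62) + l*(-8*z^2 + 67*z + 67) + 24*z^2 - 192*z + 168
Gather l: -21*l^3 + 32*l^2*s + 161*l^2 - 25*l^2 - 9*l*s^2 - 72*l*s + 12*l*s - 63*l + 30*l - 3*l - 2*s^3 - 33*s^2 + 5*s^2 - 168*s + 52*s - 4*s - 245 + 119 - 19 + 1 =-21*l^3 + l^2*(32*s + 136) + l*(-9*s^2 - 60*s - 36) - 2*s^3 - 28*s^2 - 120*s - 144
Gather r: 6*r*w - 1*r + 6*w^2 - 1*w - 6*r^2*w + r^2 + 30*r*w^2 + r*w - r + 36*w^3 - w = r^2*(1 - 6*w) + r*(30*w^2 + 7*w - 2) + 36*w^3 + 6*w^2 - 2*w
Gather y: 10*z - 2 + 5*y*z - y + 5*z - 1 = y*(5*z - 1) + 15*z - 3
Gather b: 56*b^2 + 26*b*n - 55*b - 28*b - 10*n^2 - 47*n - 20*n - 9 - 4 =56*b^2 + b*(26*n - 83) - 10*n^2 - 67*n - 13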